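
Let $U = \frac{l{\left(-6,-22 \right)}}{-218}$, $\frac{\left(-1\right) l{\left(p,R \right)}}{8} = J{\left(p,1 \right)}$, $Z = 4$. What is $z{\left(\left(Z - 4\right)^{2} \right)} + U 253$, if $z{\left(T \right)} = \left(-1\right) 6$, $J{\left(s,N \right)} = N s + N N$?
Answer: $- \frac{5714}{109} \approx -52.422$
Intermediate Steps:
$J{\left(s,N \right)} = N^{2} + N s$ ($J{\left(s,N \right)} = N s + N^{2} = N^{2} + N s$)
$l{\left(p,R \right)} = -8 - 8 p$ ($l{\left(p,R \right)} = - 8 \cdot 1 \left(1 + p\right) = - 8 \left(1 + p\right) = -8 - 8 p$)
$z{\left(T \right)} = -6$
$U = - \frac{20}{109}$ ($U = \frac{-8 - -48}{-218} = \left(-8 + 48\right) \left(- \frac{1}{218}\right) = 40 \left(- \frac{1}{218}\right) = - \frac{20}{109} \approx -0.18349$)
$z{\left(\left(Z - 4\right)^{2} \right)} + U 253 = -6 - \frac{5060}{109} = - \frac{5714}{109}$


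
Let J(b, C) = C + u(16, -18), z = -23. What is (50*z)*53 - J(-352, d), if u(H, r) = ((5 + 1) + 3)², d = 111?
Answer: -61142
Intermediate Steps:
u(H, r) = 81 (u(H, r) = (6 + 3)² = 9² = 81)
J(b, C) = 81 + C (J(b, C) = C + 81 = 81 + C)
(50*z)*53 - J(-352, d) = (50*(-23))*53 - (81 + 111) = -1150*53 - 1*192 = -60950 - 192 = -61142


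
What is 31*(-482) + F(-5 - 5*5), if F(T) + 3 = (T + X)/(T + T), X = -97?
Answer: -896573/60 ≈ -14943.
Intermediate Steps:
F(T) = -3 + (-97 + T)/(2*T) (F(T) = -3 + (T - 97)/(T + T) = -3 + (-97 + T)/((2*T)) = -3 + (-97 + T)*(1/(2*T)) = -3 + (-97 + T)/(2*T))
31*(-482) + F(-5 - 5*5) = 31*(-482) + (-97 - 5*(-5 - 5*5))/(2*(-5 - 5*5)) = -14942 + (-97 - 5*(-5 - 25))/(2*(-5 - 25)) = -14942 + (1/2)*(-97 - 5*(-30))/(-30) = -14942 + (1/2)*(-1/30)*(-97 + 150) = -14942 + (1/2)*(-1/30)*53 = -14942 - 53/60 = -896573/60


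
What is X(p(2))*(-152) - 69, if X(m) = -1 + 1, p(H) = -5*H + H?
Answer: -69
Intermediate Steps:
p(H) = -4*H
X(m) = 0
X(p(2))*(-152) - 69 = 0*(-152) - 69 = 0 - 69 = -69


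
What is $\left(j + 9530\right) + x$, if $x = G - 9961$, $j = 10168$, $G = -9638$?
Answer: $99$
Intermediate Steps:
$x = -19599$ ($x = -9638 - 9961 = -19599$)
$\left(j + 9530\right) + x = \left(10168 + 9530\right) - 19599 = 19698 - 19599 = 99$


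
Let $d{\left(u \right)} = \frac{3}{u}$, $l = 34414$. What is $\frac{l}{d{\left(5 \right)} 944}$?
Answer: $\frac{86035}{1416} \approx 60.759$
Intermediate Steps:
$\frac{l}{d{\left(5 \right)} 944} = \frac{34414}{\frac{3}{5} \cdot 944} = \frac{34414}{\frac{2832}{5}} = 34414 \cdot \frac{5}{2832} = \frac{86035}{1416}$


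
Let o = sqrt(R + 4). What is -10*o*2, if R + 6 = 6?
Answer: -40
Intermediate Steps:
R = 0 (R = -6 + 6 = 0)
o = 2 (o = sqrt(0 + 4) = sqrt(4) = 2)
-10*o*2 = -10*2*2 = -20*2 = -40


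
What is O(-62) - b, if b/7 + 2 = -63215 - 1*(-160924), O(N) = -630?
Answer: -684579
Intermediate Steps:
b = 683949 (b = -14 + 7*(-63215 - 1*(-160924)) = -14 + 7*(-63215 + 160924) = -14 + 7*97709 = -14 + 683963 = 683949)
O(-62) - b = -630 - 1*683949 = -630 - 683949 = -684579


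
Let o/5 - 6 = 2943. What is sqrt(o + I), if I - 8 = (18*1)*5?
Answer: sqrt(14843) ≈ 121.83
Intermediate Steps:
o = 14745 (o = 30 + 5*2943 = 30 + 14715 = 14745)
I = 98 (I = 8 + (18*1)*5 = 8 + 18*5 = 8 + 90 = 98)
sqrt(o + I) = sqrt(14745 + 98) = sqrt(14843)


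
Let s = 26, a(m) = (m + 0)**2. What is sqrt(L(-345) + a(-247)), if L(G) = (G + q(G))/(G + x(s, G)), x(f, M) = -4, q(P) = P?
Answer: sqrt(7431198019)/349 ≈ 247.00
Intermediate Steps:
a(m) = m**2
L(G) = 2*G/(-4 + G) (L(G) = (G + G)/(G - 4) = (2*G)/(-4 + G) = 2*G/(-4 + G))
sqrt(L(-345) + a(-247)) = sqrt(2*(-345)/(-4 - 345) + (-247)**2) = sqrt(2*(-345)/(-349) + 61009) = sqrt(2*(-345)*(-1/349) + 61009) = sqrt(690/349 + 61009) = sqrt(21292831/349) = sqrt(7431198019)/349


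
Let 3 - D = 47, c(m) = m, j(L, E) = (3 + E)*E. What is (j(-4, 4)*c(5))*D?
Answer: -6160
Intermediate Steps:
j(L, E) = E*(3 + E)
D = -44 (D = 3 - 1*47 = 3 - 47 = -44)
(j(-4, 4)*c(5))*D = ((4*(3 + 4))*5)*(-44) = ((4*7)*5)*(-44) = (28*5)*(-44) = 140*(-44) = -6160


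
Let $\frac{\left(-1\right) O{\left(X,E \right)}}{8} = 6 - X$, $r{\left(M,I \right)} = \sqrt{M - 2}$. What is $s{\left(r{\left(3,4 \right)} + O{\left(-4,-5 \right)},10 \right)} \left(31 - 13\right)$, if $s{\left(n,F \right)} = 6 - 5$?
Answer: $18$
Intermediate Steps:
$r{\left(M,I \right)} = \sqrt{-2 + M}$
$O{\left(X,E \right)} = -48 + 8 X$ ($O{\left(X,E \right)} = - 8 \left(6 - X\right) = -48 + 8 X$)
$s{\left(n,F \right)} = 1$ ($s{\left(n,F \right)} = 6 - 5 = 1$)
$s{\left(r{\left(3,4 \right)} + O{\left(-4,-5 \right)},10 \right)} \left(31 - 13\right) = 1 \left(31 - 13\right) = 1 \cdot 18 = 18$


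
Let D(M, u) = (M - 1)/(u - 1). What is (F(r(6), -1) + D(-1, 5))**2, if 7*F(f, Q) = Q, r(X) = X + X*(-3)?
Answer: 81/196 ≈ 0.41327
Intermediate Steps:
r(X) = -2*X (r(X) = X - 3*X = -2*X)
F(f, Q) = Q/7
D(M, u) = (-1 + M)/(-1 + u)
(F(r(6), -1) + D(-1, 5))**2 = ((1/7)*(-1) + (-1 - 1)/(-1 + 5))**2 = (-1/7 - 2/4)**2 = (-1/7 + (1/4)*(-2))**2 = (-1/7 - 1/2)**2 = (-9/14)**2 = 81/196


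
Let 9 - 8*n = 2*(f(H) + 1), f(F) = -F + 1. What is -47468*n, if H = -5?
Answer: 59335/2 ≈ 29668.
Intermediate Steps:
f(F) = 1 - F
n = -5/8 (n = 9/8 - ((1 - 1*(-5)) + 1)/4 = 9/8 - ((1 + 5) + 1)/4 = 9/8 - (6 + 1)/4 = 9/8 - 7/4 = -5/8 ≈ -0.62500)
-47468*n = -47468*(-5/8) = 59335/2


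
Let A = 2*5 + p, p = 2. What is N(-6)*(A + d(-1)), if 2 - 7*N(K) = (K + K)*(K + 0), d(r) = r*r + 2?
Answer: -150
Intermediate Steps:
d(r) = 2 + r**2 (d(r) = r**2 + 2 = 2 + r**2)
A = 12 (A = 2*5 + 2 = 10 + 2 = 12)
N(K) = 2/7 - 2*K**2/7 (N(K) = 2/7 - (K + K)*(K + 0)/7 = 2/7 - 2*K*K/7 = 2/7 - 2*K**2/7)
N(-6)*(A + d(-1)) = (2/7 - 2/7*(-6)**2)*(12 + (2 + (-1)**2)) = (2/7 - 2/7*36)*(12 + (2 + 1)) = (2/7 - 72/7)*(12 + 3) = -10*15 = -150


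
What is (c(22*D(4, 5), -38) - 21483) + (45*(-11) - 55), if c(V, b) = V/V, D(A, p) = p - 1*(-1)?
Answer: -22032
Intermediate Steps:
D(A, p) = 1 + p (D(A, p) = p + 1 = 1 + p)
c(V, b) = 1
(c(22*D(4, 5), -38) - 21483) + (45*(-11) - 55) = (1 - 21483) + (45*(-11) - 55) = -21482 + (-495 - 55) = -21482 - 550 = -22032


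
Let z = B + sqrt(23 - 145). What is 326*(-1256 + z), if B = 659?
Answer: -194622 + 326*I*sqrt(122) ≈ -1.9462e+5 + 3600.8*I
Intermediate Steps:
z = 659 + I*sqrt(122) (z = 659 + sqrt(23 - 145) = 659 + sqrt(-122) = 659 + I*sqrt(122) ≈ 659.0 + 11.045*I)
326*(-1256 + z) = 326*(-1256 + (659 + I*sqrt(122))) = 326*(-597 + I*sqrt(122)) = -194622 + 326*I*sqrt(122)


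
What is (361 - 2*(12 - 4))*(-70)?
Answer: -24150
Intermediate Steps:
(361 - 2*(12 - 4))*(-70) = (361 - 2*8)*(-70) = (361 - 16)*(-70) = 345*(-70) = -24150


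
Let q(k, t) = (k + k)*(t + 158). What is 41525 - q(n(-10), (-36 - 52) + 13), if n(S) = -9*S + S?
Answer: 28245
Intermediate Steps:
n(S) = -8*S
q(k, t) = 2*k*(158 + t) (q(k, t) = (2*k)*(158 + t) = 2*k*(158 + t))
41525 - q(n(-10), (-36 - 52) + 13) = 41525 - 2*(-8*(-10))*(158 + ((-36 - 52) + 13)) = 41525 - 2*80*(158 + (-88 + 13)) = 41525 - 2*80*(158 - 75) = 41525 - 2*80*83 = 41525 - 1*13280 = 41525 - 13280 = 28245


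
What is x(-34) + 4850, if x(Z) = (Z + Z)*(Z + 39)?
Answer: 4510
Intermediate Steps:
x(Z) = 2*Z*(39 + Z) (x(Z) = (2*Z)*(39 + Z) = 2*Z*(39 + Z))
x(-34) + 4850 = 2*(-34)*(39 - 34) + 4850 = 2*(-34)*5 + 4850 = -340 + 4850 = 4510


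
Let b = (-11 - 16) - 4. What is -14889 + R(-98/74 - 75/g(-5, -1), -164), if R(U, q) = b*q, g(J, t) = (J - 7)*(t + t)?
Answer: -9805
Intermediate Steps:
g(J, t) = 2*t*(-7 + J) (g(J, t) = (-7 + J)*(2*t) = 2*t*(-7 + J))
b = -31 (b = -27 - 4 = -31)
R(U, q) = -31*q
-14889 + R(-98/74 - 75/g(-5, -1), -164) = -14889 - 31*(-164) = -14889 + 5084 = -9805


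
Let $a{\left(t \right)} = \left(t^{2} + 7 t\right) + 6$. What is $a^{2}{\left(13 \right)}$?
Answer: $70756$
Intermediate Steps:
$a{\left(t \right)} = 6 + t^{2} + 7 t$
$a^{2}{\left(13 \right)} = \left(6 + 13^{2} + 7 \cdot 13\right)^{2} = \left(6 + 169 + 91\right)^{2} = 266^{2} = 70756$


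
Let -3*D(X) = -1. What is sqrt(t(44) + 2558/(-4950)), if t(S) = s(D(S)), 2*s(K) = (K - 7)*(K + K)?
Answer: I*sqrt(74569)/165 ≈ 1.655*I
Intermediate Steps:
D(X) = 1/3 (D(X) = -1/3*(-1) = 1/3)
s(K) = K*(-7 + K) (s(K) = ((K - 7)*(K + K))/2 = ((-7 + K)*(2*K))/2 = (2*K*(-7 + K))/2 = K*(-7 + K))
t(S) = -20/9 (t(S) = (-7 + 1/3)/3 = (1/3)*(-20/3) = -20/9)
sqrt(t(44) + 2558/(-4950)) = sqrt(-20/9 + 2558/(-4950)) = sqrt(-20/9 + 2558*(-1/4950)) = sqrt(-20/9 - 1279/2475) = sqrt(-6779/2475) = I*sqrt(74569)/165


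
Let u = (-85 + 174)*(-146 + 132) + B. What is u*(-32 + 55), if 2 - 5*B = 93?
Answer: -145383/5 ≈ -29077.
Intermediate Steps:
B = -91/5 (B = ⅖ - ⅕*93 = ⅖ - 93/5 = -91/5 ≈ -18.200)
u = -6321/5 (u = (-85 + 174)*(-146 + 132) - 91/5 = 89*(-14) - 91/5 = -1246 - 91/5 = -6321/5 ≈ -1264.2)
u*(-32 + 55) = -6321*(-32 + 55)/5 = -6321/5*23 = -145383/5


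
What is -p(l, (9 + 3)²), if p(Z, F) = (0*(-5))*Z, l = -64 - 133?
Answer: 0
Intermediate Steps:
l = -197
p(Z, F) = 0 (p(Z, F) = 0*Z = 0)
-p(l, (9 + 3)²) = -1*0 = 0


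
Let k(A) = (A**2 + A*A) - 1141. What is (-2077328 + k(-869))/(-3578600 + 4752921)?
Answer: -568147/1174321 ≈ -0.48381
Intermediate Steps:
k(A) = -1141 + 2*A**2 (k(A) = (A**2 + A**2) - 1141 = 2*A**2 - 1141 = -1141 + 2*A**2)
(-2077328 + k(-869))/(-3578600 + 4752921) = (-2077328 + (-1141 + 2*(-869)**2))/(-3578600 + 4752921) = (-2077328 + (-1141 + 2*755161))/1174321 = (-2077328 + (-1141 + 1510322))*(1/1174321) = (-2077328 + 1509181)*(1/1174321) = -568147*1/1174321 = -568147/1174321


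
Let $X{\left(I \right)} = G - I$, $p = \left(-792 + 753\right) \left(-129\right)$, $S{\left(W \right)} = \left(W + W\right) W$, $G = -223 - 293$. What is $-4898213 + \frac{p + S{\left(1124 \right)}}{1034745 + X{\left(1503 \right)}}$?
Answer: $- \frac{5058509386855}{1032726} \approx -4.8982 \cdot 10^{6}$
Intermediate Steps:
$G = -516$ ($G = -223 - 293 = -516$)
$S{\left(W \right)} = 2 W^{2}$ ($S{\left(W \right)} = 2 W W = 2 W^{2}$)
$p = 5031$ ($p = \left(-39\right) \left(-129\right) = 5031$)
$X{\left(I \right)} = -516 - I$
$-4898213 + \frac{p + S{\left(1124 \right)}}{1034745 + X{\left(1503 \right)}} = -4898213 + \frac{5031 + 2 \cdot 1124^{2}}{1034745 - 2019} = -4898213 + \frac{5031 + 2 \cdot 1263376}{1034745 - 2019} = -4898213 + \frac{5031 + 2526752}{1034745 - 2019} = -4898213 + \frac{2531783}{1032726} = - \frac{5058509386855}{1032726}$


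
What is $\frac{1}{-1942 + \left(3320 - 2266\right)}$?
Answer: $- \frac{1}{888} \approx -0.0011261$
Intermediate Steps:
$\frac{1}{-1942 + \left(3320 - 2266\right)} = \frac{1}{-1942 + 1054} = \frac{1}{-888} = - \frac{1}{888}$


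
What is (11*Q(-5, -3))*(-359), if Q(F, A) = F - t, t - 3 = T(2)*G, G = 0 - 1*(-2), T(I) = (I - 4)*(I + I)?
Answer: -31592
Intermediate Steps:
T(I) = 2*I*(-4 + I) (T(I) = (-4 + I)*(2*I) = 2*I*(-4 + I))
G = 2 (G = 0 + 2 = 2)
t = -13 (t = 3 + (2*2*(-4 + 2))*2 = 3 + (2*2*(-2))*2 = 3 - 8*2 = 3 - 16 = -13)
Q(F, A) = 13 + F (Q(F, A) = F - 1*(-13) = F + 13 = 13 + F)
(11*Q(-5, -3))*(-359) = (11*(13 - 5))*(-359) = (11*8)*(-359) = 88*(-359) = -31592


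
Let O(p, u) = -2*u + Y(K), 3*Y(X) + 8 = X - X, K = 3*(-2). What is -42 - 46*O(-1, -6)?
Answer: -1414/3 ≈ -471.33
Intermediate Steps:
K = -6
Y(X) = -8/3 (Y(X) = -8/3 + (X - X)/3 = -8/3 + (⅓)*0 = -8/3 + 0 = -8/3)
O(p, u) = -8/3 - 2*u (O(p, u) = -2*u - 8/3 = -8/3 - 2*u)
-42 - 46*O(-1, -6) = -42 - 46*(-8/3 - 2*(-6)) = -42 - 46*(-8/3 + 12) = -42 - 46*28/3 = -42 - 1288/3 = -1414/3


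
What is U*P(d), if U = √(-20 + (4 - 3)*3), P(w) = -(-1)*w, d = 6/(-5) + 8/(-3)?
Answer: -58*I*√17/15 ≈ -15.943*I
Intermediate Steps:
d = -58/15 (d = 6*(-⅕) + 8*(-⅓) = -6/5 - 8/3 = -58/15 ≈ -3.8667)
P(w) = w
U = I*√17 (U = √(-20 + 1*3) = √(-20 + 3) = √(-17) = I*√17 ≈ 4.1231*I)
U*P(d) = (I*√17)*(-58/15) = -58*I*√17/15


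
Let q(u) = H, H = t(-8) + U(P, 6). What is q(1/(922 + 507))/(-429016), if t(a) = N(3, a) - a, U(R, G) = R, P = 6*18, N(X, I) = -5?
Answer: -111/429016 ≈ -0.00025873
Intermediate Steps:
P = 108
t(a) = -5 - a
H = 111 (H = (-5 - 1*(-8)) + 108 = (-5 + 8) + 108 = 3 + 108 = 111)
q(u) = 111
q(1/(922 + 507))/(-429016) = 111/(-429016) = 111*(-1/429016) = -111/429016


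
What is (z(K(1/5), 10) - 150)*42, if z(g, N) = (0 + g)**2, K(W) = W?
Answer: -157458/25 ≈ -6298.3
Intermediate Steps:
z(g, N) = g**2
(z(K(1/5), 10) - 150)*42 = ((1/5)**2 - 150)*42 = (1/25 - 150)*42 = -3749/25*42 = -157458/25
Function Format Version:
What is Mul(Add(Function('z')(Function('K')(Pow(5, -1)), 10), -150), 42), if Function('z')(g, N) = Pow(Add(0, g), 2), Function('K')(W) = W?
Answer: Rational(-157458, 25) ≈ -6298.3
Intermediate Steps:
Function('z')(g, N) = Pow(g, 2)
Mul(Add(Function('z')(Function('K')(Pow(5, -1)), 10), -150), 42) = Mul(Add(Pow(Pow(5, -1), 2), -150), 42) = Mul(Add(Pow(Rational(1, 5), 2), -150), 42) = Mul(Add(Rational(1, 25), -150), 42) = Mul(Rational(-3749, 25), 42) = Rational(-157458, 25)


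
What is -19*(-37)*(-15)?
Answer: -10545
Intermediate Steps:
-19*(-37)*(-15) = 703*(-15) = -10545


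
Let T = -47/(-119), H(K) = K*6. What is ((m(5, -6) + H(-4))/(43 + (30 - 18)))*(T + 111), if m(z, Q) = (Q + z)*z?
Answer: -384424/6545 ≈ -58.736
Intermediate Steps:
H(K) = 6*K
m(z, Q) = z*(Q + z)
T = 47/119 (T = -47*(-1/119) = 47/119 ≈ 0.39496)
((m(5, -6) + H(-4))/(43 + (30 - 18)))*(T + 111) = ((5*(-6 + 5) + 6*(-4))/(43 + (30 - 18)))*(47/119 + 111) = ((5*(-1) - 24)/(43 + 12))*(13256/119) = ((-5 - 24)/55)*(13256/119) = -29*1/55*(13256/119) = -29/55*13256/119 = -384424/6545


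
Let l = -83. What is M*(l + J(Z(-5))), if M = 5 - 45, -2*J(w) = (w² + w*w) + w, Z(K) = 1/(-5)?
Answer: 16588/5 ≈ 3317.6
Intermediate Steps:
Z(K) = -⅕
J(w) = -w² - w/2 (J(w) = -((w² + w*w) + w)/2 = -((w² + w²) + w)/2 = -(2*w² + w)/2 = -(w + 2*w²)/2 = -w² - w/2)
M = -40
M*(l + J(Z(-5))) = -40*(-83 - 1*(-⅕)*(½ - ⅕)) = -40*(-83 - 1*(-⅕)*3/10) = -40*(-83 + 3/50) = -40*(-4147/50) = 16588/5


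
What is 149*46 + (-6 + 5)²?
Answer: 6855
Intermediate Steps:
149*46 + (-6 + 5)² = 6854 + (-1)² = 6854 + 1 = 6855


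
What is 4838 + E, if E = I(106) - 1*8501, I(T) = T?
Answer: -3557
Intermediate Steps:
E = -8395 (E = 106 - 1*8501 = 106 - 8501 = -8395)
4838 + E = 4838 - 8395 = -3557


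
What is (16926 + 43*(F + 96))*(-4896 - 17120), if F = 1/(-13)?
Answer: -6024876544/13 ≈ -4.6345e+8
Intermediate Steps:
F = -1/13 ≈ -0.076923
(16926 + 43*(F + 96))*(-4896 - 17120) = (16926 + 43*(-1/13 + 96))*(-4896 - 17120) = (16926 + 43*(1247/13))*(-22016) = (16926 + 53621/13)*(-22016) = (273659/13)*(-22016) = -6024876544/13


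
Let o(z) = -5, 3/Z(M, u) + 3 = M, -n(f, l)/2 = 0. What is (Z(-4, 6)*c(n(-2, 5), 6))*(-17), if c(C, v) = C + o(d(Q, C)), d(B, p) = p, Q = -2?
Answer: -255/7 ≈ -36.429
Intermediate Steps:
n(f, l) = 0 (n(f, l) = -2*0 = 0)
Z(M, u) = 3/(-3 + M)
c(C, v) = -5 + C (c(C, v) = C - 5 = -5 + C)
(Z(-4, 6)*c(n(-2, 5), 6))*(-17) = ((3/(-3 - 4))*(-5 + 0))*(-17) = ((3/(-7))*(-5))*(-17) = ((3*(-⅐))*(-5))*(-17) = -3/7*(-5)*(-17) = (15/7)*(-17) = -255/7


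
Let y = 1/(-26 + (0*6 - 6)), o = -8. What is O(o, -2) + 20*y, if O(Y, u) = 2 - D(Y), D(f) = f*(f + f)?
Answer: -1013/8 ≈ -126.63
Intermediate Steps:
D(f) = 2*f² (D(f) = f*(2*f) = 2*f²)
O(Y, u) = 2 - 2*Y²
y = -1/32 (y = 1/(-26 + (0 - 6)) = 1/(-26 - 6) = 1/(-32) = -1/32 ≈ -0.031250)
O(o, -2) + 20*y = (2 - 2*(-8)²) + 20*(-1/32) = (2 - 2*64) - 5/8 = (2 - 128) - 5/8 = -126 - 5/8 = -1013/8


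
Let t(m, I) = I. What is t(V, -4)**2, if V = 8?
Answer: 16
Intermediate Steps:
t(V, -4)**2 = (-4)**2 = 16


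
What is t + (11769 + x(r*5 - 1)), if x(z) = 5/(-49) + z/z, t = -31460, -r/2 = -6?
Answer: -964815/49 ≈ -19690.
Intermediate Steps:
r = 12 (r = -2*(-6) = 12)
x(z) = 44/49 (x(z) = 5*(-1/49) + 1 = -5/49 + 1 = 44/49)
t + (11769 + x(r*5 - 1)) = -31460 + (11769 + 44/49) = -31460 + 576725/49 = -964815/49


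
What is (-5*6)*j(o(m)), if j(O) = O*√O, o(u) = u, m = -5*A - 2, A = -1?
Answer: -90*√3 ≈ -155.88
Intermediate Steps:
m = 3 (m = -5*(-1) - 2 = 5 - 2 = 3)
j(O) = O^(3/2)
(-5*6)*j(o(m)) = (-5*6)*3^(3/2) = -90*√3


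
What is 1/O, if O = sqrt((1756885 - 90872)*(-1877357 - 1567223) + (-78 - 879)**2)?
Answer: -I*sqrt(3413869211)/139968637651 ≈ -4.1744e-7*I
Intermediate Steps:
O = 41*I*sqrt(3413869211) (O = sqrt(1666013*(-3444580) + (-957)**2) = sqrt(-5738715059540 + 915849) = sqrt(-5738714143691) = 41*I*sqrt(3413869211) ≈ 2.3956e+6*I)
1/O = 1/(41*I*sqrt(3413869211)) = -I*sqrt(3413869211)/139968637651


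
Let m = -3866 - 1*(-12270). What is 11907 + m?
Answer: 20311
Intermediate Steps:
m = 8404 (m = -3866 + 12270 = 8404)
11907 + m = 11907 + 8404 = 20311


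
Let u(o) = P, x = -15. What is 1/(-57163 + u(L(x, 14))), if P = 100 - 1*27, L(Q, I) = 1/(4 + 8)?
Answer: -1/57090 ≈ -1.7516e-5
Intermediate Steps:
L(Q, I) = 1/12
P = 73 (P = 100 - 27 = 73)
u(o) = 73
1/(-57163 + u(L(x, 14))) = 1/(-57163 + 73) = 1/(-57090) = -1/57090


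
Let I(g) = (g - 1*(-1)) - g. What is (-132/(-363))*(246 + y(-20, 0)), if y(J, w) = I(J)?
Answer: 988/11 ≈ 89.818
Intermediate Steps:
I(g) = 1 (I(g) = (g + 1) - g = (1 + g) - g = 1)
y(J, w) = 1
(-132/(-363))*(246 + y(-20, 0)) = (-132/(-363))*(246 + 1) = -132*(-1/363)*247 = (4/11)*247 = 988/11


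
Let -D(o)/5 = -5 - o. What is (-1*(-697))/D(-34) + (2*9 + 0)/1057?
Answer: -734119/153265 ≈ -4.7899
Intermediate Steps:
D(o) = 25 + 5*o (D(o) = -5*(-5 - o) = 25 + 5*o)
(-1*(-697))/D(-34) + (2*9 + 0)/1057 = (-1*(-697))/(25 + 5*(-34)) + (2*9 + 0)/1057 = 697/(25 - 170) + (18 + 0)*(1/1057) = 697/(-145) + 18*(1/1057) = 697*(-1/145) + 18/1057 = -697/145 + 18/1057 = -734119/153265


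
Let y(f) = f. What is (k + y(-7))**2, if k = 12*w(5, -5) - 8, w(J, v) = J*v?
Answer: 99225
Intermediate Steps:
k = -308 (k = 12*(5*(-5)) - 8 = 12*(-25) - 8 = -300 - 8 = -308)
(k + y(-7))**2 = (-308 - 7)**2 = (-315)**2 = 99225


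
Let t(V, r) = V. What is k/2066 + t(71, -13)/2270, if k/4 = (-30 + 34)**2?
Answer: 145983/2344910 ≈ 0.062255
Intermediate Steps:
k = 64 (k = 4*(-30 + 34)**2 = 4*4**2 = 4*16 = 64)
k/2066 + t(71, -13)/2270 = 64/2066 + 71/2270 = 64*(1/2066) + 71*(1/2270) = 32/1033 + 71/2270 = 145983/2344910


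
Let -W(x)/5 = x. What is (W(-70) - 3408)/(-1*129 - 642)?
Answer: 3058/771 ≈ 3.9663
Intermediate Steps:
W(x) = -5*x
(W(-70) - 3408)/(-1*129 - 642) = (-5*(-70) - 3408)/(-1*129 - 642) = (350 - 3408)/(-129 - 642) = -3058/(-771) = -3058*(-1/771) = 3058/771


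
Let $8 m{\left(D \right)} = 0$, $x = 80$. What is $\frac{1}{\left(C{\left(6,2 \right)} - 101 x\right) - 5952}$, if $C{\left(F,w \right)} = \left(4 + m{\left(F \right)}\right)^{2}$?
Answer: $- \frac{1}{14016} \approx -7.1347 \cdot 10^{-5}$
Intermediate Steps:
$m{\left(D \right)} = 0$ ($m{\left(D \right)} = \frac{1}{8} \cdot 0 = 0$)
$C{\left(F,w \right)} = 16$ ($C{\left(F,w \right)} = \left(4 + 0\right)^{2} = 4^{2} = 16$)
$\frac{1}{\left(C{\left(6,2 \right)} - 101 x\right) - 5952} = \frac{1}{\left(16 - 8080\right) - 5952} = \frac{1}{-8064 - 5952} = \frac{1}{-14016} = - \frac{1}{14016}$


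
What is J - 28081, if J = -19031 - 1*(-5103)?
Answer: -42009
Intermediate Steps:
J = -13928 (J = -19031 + 5103 = -13928)
J - 28081 = -13928 - 28081 = -42009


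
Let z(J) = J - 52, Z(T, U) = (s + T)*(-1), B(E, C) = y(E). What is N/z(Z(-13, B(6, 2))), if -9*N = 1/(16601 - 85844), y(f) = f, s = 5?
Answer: -1/27420228 ≈ -3.6469e-8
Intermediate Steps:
B(E, C) = E
Z(T, U) = -5 - T (Z(T, U) = (5 + T)*(-1) = -5 - T)
N = 1/623187 (N = -1/(9*(16601 - 85844)) = -⅑/(-69243) = -⅑*(-1/69243) = 1/623187 ≈ 1.6047e-6)
z(J) = -52 + J
N/z(Z(-13, B(6, 2))) = 1/(623187*(-52 + (-5 - 1*(-13)))) = 1/(623187*(-52 + (-5 + 13))) = 1/(623187*(-52 + 8)) = (1/623187)/(-44) = (1/623187)*(-1/44) = -1/27420228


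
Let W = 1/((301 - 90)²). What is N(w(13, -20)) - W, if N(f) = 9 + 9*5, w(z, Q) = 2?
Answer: 2404133/44521 ≈ 54.000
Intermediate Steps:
N(f) = 54 (N(f) = 9 + 45 = 54)
W = 1/44521 (W = 1/(211²) = 1/44521 ≈ 2.2461e-5)
N(w(13, -20)) - W = 54 - 1*1/44521 = 54 - 1/44521 = 2404133/44521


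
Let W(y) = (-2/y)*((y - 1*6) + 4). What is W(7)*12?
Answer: -120/7 ≈ -17.143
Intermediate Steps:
W(y) = -2*(-2 + y)/y (W(y) = (-2/y)*((y - 6) + 4) = (-2/y)*((-6 + y) + 4) = (-2/y)*(-2 + y) = -2*(-2 + y)/y)
W(7)*12 = (-2 + 4/7)*12 = -10/7*12 = -120/7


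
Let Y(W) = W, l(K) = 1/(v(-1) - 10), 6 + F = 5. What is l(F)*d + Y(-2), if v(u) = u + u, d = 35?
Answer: -59/12 ≈ -4.9167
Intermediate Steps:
v(u) = 2*u
F = -1 (F = -6 + 5 = -1)
l(K) = -1/12 (l(K) = 1/(2*(-1) - 10) = 1/(-2 - 10) = 1/(-12) = -1/12)
l(F)*d + Y(-2) = -1/12*35 - 2 = -35/12 - 2 = -59/12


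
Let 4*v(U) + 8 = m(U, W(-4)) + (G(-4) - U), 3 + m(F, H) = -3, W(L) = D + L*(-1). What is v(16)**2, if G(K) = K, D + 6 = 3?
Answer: 289/4 ≈ 72.250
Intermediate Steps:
D = -3 (D = -6 + 3 = -3)
W(L) = -3 - L (W(L) = -3 + L*(-1) = -3 - L)
m(F, H) = -6 (m(F, H) = -3 - 3 = -6)
v(U) = -9/2 - U/4 (v(U) = -2 + (-6 + (-4 - U))/4 = -2 + (-10 - U)/4 = -2 + (-5/2 - U/4) = -9/2 - U/4)
v(16)**2 = (-9/2 - 1/4*16)**2 = (-9/2 - 4)**2 = (-17/2)**2 = 289/4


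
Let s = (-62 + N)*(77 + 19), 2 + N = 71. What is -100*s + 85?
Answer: -67115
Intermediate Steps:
N = 69 (N = -2 + 71 = 69)
s = 672 (s = (-62 + 69)*(77 + 19) = 7*96 = 672)
-100*s + 85 = -100*672 + 85 = -67200 + 85 = -67115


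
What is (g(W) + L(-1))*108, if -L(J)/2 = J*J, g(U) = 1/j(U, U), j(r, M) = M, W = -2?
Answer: -270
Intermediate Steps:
g(U) = 1/U
L(J) = -2*J² (L(J) = -2*J*J = -2*J²)
(g(W) + L(-1))*108 = (1/(-2) - 2*(-1)²)*108 = (-½ - 2*1)*108 = (-½ - 2)*108 = -5/2*108 = -270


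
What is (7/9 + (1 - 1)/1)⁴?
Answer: 2401/6561 ≈ 0.36595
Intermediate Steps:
(7/9 + (1 - 1)/1)⁴ = (7*(⅑) + 0*1)⁴ = (7/9 + 0)⁴ = (7/9)⁴ = 2401/6561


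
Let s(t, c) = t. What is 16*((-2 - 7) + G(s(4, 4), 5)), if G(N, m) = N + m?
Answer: 0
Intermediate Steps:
16*((-2 - 7) + G(s(4, 4), 5)) = 16*((-2 - 7) + (4 + 5)) = 16*(-9 + 9) = 16*0 = 0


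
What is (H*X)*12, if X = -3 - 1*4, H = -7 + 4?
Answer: 252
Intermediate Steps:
H = -3
X = -7 (X = -3 - 4 = -7)
(H*X)*12 = -3*(-7)*12 = 21*12 = 252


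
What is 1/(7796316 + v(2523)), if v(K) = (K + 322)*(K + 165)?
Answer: 1/15443676 ≈ 6.4751e-8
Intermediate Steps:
v(K) = (165 + K)*(322 + K) (v(K) = (322 + K)*(165 + K) = (165 + K)*(322 + K))
1/(7796316 + v(2523)) = 1/(7796316 + (53130 + 2523² + 487*2523)) = 1/(7796316 + (53130 + 6365529 + 1228701)) = 1/(7796316 + 7647360) = 1/15443676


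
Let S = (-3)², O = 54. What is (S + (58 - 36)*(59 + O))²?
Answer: 6225025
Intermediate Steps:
S = 9
(S + (58 - 36)*(59 + O))² = (9 + (58 - 36)*(59 + 54))² = (9 + 22*113)² = (9 + 2486)² = 2495² = 6225025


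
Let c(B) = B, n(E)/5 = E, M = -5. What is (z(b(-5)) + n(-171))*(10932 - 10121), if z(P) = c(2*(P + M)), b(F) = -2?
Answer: -704759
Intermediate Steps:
n(E) = 5*E
z(P) = -10 + 2*P (z(P) = 2*(P - 5) = 2*(-5 + P) = -10 + 2*P)
(z(b(-5)) + n(-171))*(10932 - 10121) = ((-10 + 2*(-2)) + 5*(-171))*(10932 - 10121) = ((-10 - 4) - 855)*811 = (-14 - 855)*811 = -869*811 = -704759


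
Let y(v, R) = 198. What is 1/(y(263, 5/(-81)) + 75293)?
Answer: 1/75491 ≈ 1.3247e-5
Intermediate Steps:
1/(y(263, 5/(-81)) + 75293) = 1/(198 + 75293) = 1/75491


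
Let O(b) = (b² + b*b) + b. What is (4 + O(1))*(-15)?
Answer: -105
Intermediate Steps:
O(b) = b + 2*b² (O(b) = (b² + b²) + b = 2*b² + b = b + 2*b²)
(4 + O(1))*(-15) = (4 + 1*(1 + 2*1))*(-15) = (4 + 1*(1 + 2))*(-15) = (4 + 1*3)*(-15) = (4 + 3)*(-15) = 7*(-15) = -105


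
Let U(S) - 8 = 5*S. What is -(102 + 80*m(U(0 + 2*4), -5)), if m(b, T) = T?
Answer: 298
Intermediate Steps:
U(S) = 8 + 5*S
-(102 + 80*m(U(0 + 2*4), -5)) = -(102 + 80*(-5)) = -(102 - 400) = -1*(-298) = 298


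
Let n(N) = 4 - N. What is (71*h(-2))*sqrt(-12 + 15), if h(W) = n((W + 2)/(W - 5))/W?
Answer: -142*sqrt(3) ≈ -245.95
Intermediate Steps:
h(W) = (4 - (2 + W)/(-5 + W))/W (h(W) = (4 - (W + 2)/(W - 5))/W = (4 - (2 + W)/(-5 + W))/W)
(71*h(-2))*sqrt(-12 + 15) = (71*((-22 + 3*(-2))/((-2)*(-5 - 2))))*sqrt(-12 + 15) = (71*(-1/2*(-22 - 6)/(-7)))*sqrt(3) = (71*(-1/2*(-1/7)*(-28)))*sqrt(3) = (71*(-2))*sqrt(3) = -142*sqrt(3)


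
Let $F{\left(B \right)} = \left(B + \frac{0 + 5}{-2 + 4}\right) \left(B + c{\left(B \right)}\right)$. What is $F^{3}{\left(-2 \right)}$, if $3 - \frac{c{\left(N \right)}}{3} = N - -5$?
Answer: $-1$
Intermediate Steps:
$c{\left(N \right)} = -6 - 3 N$ ($c{\left(N \right)} = 9 - 3 \left(N - -5\right) = 9 - 3 \left(N + 5\right) = 9 - 3 \left(5 + N\right) = 9 - \left(15 + 3 N\right) = -6 - 3 N$)
$F{\left(B \right)} = \left(-6 - 2 B\right) \left(\frac{5}{2} + B\right)$ ($F{\left(B \right)} = \left(B + \frac{0 + 5}{-2 + 4}\right) \left(B - \left(6 + 3 B\right)\right) = \left(B + \frac{5}{2}\right) \left(-6 - 2 B\right) = \left(\frac{5}{2} + B\right) \left(-6 - 2 B\right) = \left(-6 - 2 B\right) \left(\frac{5}{2} + B\right)$)
$F^{3}{\left(-2 \right)} = \left(-15 - -22 - 2 \left(-2\right)^{2}\right)^{3} = \left(-15 + 22 - 8\right)^{3} = \left(-1\right)^{3} = -1$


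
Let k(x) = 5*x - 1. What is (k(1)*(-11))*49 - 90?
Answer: -2246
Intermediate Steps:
k(x) = -1 + 5*x
(k(1)*(-11))*49 - 90 = ((-1 + 5*1)*(-11))*49 - 90 = ((-1 + 5)*(-11))*49 - 90 = (4*(-11))*49 - 90 = -44*49 - 90 = -2156 - 90 = -2246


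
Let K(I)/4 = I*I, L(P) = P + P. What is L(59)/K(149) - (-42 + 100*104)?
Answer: -459915857/44402 ≈ -10358.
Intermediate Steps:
L(P) = 2*P
K(I) = 4*I² (K(I) = 4*(I*I) = 4*I²)
L(59)/K(149) - (-42 + 100*104) = (2*59)/((4*149²)) - (-42 + 100*104) = 118/((4*22201)) - (-42 + 10400) = 118/88804 - 1*10358 = 118*(1/88804) - 10358 = 59/44402 - 10358 = -459915857/44402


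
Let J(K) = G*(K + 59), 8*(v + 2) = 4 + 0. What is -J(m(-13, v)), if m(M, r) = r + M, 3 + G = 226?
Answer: -19847/2 ≈ -9923.5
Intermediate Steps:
G = 223 (G = -3 + 226 = 223)
v = -3/2 (v = -2 + (4 + 0)/8 = -2 + (⅛)*4 = -2 + ½ = -3/2 ≈ -1.5000)
m(M, r) = M + r
J(K) = 13157 + 223*K (J(K) = 223*(K + 59) = 223*(59 + K) = 13157 + 223*K)
-J(m(-13, v)) = -(13157 + 223*(-13 - 3/2)) = -(13157 + 223*(-29/2)) = -(13157 - 6467/2) = -1*19847/2 = -19847/2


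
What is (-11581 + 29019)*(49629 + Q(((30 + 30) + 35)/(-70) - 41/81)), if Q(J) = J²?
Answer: 556491701635867/642978 ≈ 8.6549e+8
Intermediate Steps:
(-11581 + 29019)*(49629 + Q(((30 + 30) + 35)/(-70) - 41/81)) = (-11581 + 29019)*(49629 + (((30 + 30) + 35)/(-70) - 41/81)²) = 17438*(49629 + ((60 + 35)*(-1/70) - 41*1/81)²) = 17438*(49629 + (95*(-1/70) - 41/81)²) = 17438*(49629 + (-19/14 - 41/81)²) = 17438*(49629 + (-2113/1134)²) = 17438*(49629 + 4464769/1285956) = 17438*(63825175093/1285956) = 556491701635867/642978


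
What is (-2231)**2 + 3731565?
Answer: 8708926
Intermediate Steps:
(-2231)**2 + 3731565 = 4977361 + 3731565 = 8708926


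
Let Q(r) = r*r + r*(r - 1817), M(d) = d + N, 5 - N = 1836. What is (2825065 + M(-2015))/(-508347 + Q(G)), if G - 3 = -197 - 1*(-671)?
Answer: -2821219/919998 ≈ -3.0665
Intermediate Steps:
N = -1831 (N = 5 - 1*1836 = 5 - 1836 = -1831)
M(d) = -1831 + d (M(d) = d - 1831 = -1831 + d)
G = 477 (G = 3 + (-197 - 1*(-671)) = 3 + (-197 + 671) = 3 + 474 = 477)
Q(r) = r² + r*(-1817 + r)
(2825065 + M(-2015))/(-508347 + Q(G)) = (2825065 + (-1831 - 2015))/(-508347 + 477*(-1817 + 2*477)) = (2825065 - 3846)/(-508347 + 477*(-1817 + 954)) = 2821219/(-508347 + 477*(-863)) = 2821219/(-508347 - 411651) = 2821219/(-919998) = 2821219*(-1/919998) = -2821219/919998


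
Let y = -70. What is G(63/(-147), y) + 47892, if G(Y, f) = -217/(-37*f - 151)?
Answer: 116808371/2439 ≈ 47892.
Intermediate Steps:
G(Y, f) = -217/(-151 - 37*f)
G(63/(-147), y) + 47892 = 217/(151 + 37*(-70)) + 47892 = 217/(151 - 2590) + 47892 = 217/(-2439) + 47892 = 217*(-1/2439) + 47892 = -217/2439 + 47892 = 116808371/2439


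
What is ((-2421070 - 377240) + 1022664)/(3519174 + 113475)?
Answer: -591882/1210883 ≈ -0.48880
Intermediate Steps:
((-2421070 - 377240) + 1022664)/(3519174 + 113475) = (-2798310 + 1022664)/3632649 = -1775646*1/3632649 = -591882/1210883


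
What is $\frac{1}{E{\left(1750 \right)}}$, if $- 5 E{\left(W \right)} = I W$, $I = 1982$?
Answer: $- \frac{1}{693700} \approx -1.4415 \cdot 10^{-6}$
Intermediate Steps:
$E{\left(W \right)} = - \frac{1982 W}{5}$
$\frac{1}{E{\left(1750 \right)}} = \frac{1}{\left(- \frac{1982}{5}\right) 1750} = \frac{1}{-693700} = - \frac{1}{693700}$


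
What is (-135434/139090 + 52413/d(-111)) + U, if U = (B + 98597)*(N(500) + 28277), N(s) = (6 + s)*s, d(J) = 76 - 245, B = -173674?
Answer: -248195414902742803/11753105 ≈ -2.1117e+10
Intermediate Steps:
d(J) = -169
N(s) = s*(6 + s)
U = -21117433329 (U = (-173674 + 98597)*(500*(6 + 500) + 28277) = -75077*(500*506 + 28277) = -75077*(253000 + 28277) = -75077*281277 = -21117433329)
(-135434/139090 + 52413/d(-111)) + U = (-135434/139090 + 52413/(-169)) - 21117433329 = (-135434*1/139090 + 52413*(-1/169)) - 21117433329 = (-67717/69545 - 52413/169) - 21117433329 = -3656506258/11753105 - 21117433329 = -248195414902742803/11753105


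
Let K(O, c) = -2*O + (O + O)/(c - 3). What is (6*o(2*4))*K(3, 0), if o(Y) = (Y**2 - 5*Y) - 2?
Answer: -1056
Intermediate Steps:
o(Y) = -2 + Y**2 - 5*Y
K(O, c) = -2*O + 2*O/(-3 + c) (K(O, c) = -2*O + (2*O)/(-3 + c) = -2*O + 2*O/(-3 + c))
(6*o(2*4))*K(3, 0) = (6*(-2 + (2*4)**2 - 10*4))*(2*3*(4 - 1*0)/(-3 + 0)) = (6*(-2 + 8**2 - 5*8))*(2*3*(4 + 0)/(-3)) = (6*(-2 + 64 - 40))*(2*3*(-1/3)*4) = (6*22)*(-8) = 132*(-8) = -1056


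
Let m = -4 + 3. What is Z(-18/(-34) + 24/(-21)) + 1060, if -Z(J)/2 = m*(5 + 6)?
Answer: 1082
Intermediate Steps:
m = -1
Z(J) = 22 (Z(J) = -(-2)*(5 + 6) = -(-2)*11 = -2*(-11) = 22)
Z(-18/(-34) + 24/(-21)) + 1060 = 22 + 1060 = 1082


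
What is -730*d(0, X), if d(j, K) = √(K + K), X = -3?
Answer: -730*I*√6 ≈ -1788.1*I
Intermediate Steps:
d(j, K) = √2*√K (d(j, K) = √(2*K) = √2*√K)
-730*d(0, X) = -730*√2*√(-3) = -730*√2*I*√3 = -730*I*√6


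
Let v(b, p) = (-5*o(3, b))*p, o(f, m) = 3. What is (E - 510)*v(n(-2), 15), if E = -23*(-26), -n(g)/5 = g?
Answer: -19800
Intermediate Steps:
n(g) = -5*g
v(b, p) = -15*p (v(b, p) = (-5*3)*p = -15*p)
E = 598
(E - 510)*v(n(-2), 15) = (598 - 510)*(-15*15) = 88*(-225) = -19800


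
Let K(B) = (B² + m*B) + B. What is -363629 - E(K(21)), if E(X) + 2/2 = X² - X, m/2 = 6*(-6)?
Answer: -1467178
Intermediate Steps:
m = -72 (m = 2*(6*(-6)) = 2*(-36) = -72)
K(B) = B² - 71*B (K(B) = (B² - 72*B) + B = B² - 71*B)
E(X) = -1 + X² - X (E(X) = -1 + (X² - X) = -1 + X² - X)
-363629 - E(K(21)) = -363629 - (-1 + (21*(-71 + 21))² - 21*(-71 + 21)) = -363629 - (-1 + (21*(-50))² - 21*(-50)) = -363629 - (-1 + (-1050)² - 1*(-1050)) = -363629 - (-1 + 1102500 + 1050) = -363629 - 1*1103549 = -363629 - 1103549 = -1467178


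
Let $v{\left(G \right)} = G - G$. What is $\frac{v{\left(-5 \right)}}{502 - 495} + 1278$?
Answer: $1278$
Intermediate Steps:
$v{\left(G \right)} = 0$
$\frac{v{\left(-5 \right)}}{502 - 495} + 1278 = \frac{1}{502 - 495} \cdot 0 + 1278 = \frac{1}{7} \cdot 0 + 1278 = 0 + 1278 = 1278$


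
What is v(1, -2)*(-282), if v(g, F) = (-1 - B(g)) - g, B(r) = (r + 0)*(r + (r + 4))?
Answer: 2256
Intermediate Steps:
B(r) = r*(4 + 2*r) (B(r) = r*(r + (4 + r)) = r*(4 + 2*r))
v(g, F) = -1 - g - 2*g*(2 + g) (v(g, F) = (-1 - 2*g*(2 + g)) - g = -1 - g - 2*g*(2 + g))
v(1, -2)*(-282) = (-1 - 1*1 - 2*1*(2 + 1))*(-282) = (-1 - 1 - 2*1*3)*(-282) = (-1 - 1 - 6)*(-282) = -8*(-282) = 2256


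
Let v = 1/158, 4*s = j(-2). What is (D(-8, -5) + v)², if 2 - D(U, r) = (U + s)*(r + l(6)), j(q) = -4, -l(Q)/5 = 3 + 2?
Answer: 1792929649/24964 ≈ 71821.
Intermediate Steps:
l(Q) = -25 (l(Q) = -5*(3 + 2) = -5*5 = -25)
s = -1 (s = (¼)*(-4) = -1)
D(U, r) = 2 - (-1 + U)*(-25 + r) (D(U, r) = 2 - (U - 1)*(r - 25) = 2 - (-1 + U)*(-25 + r))
v = 1/158 ≈ 0.0063291
(D(-8, -5) + v)² = ((-23 - 5 + 25*(-8) - 1*(-8)*(-5)) + 1/158)² = ((-23 - 5 - 200 - 40) + 1/158)² = (-268 + 1/158)² = (-42343/158)² = 1792929649/24964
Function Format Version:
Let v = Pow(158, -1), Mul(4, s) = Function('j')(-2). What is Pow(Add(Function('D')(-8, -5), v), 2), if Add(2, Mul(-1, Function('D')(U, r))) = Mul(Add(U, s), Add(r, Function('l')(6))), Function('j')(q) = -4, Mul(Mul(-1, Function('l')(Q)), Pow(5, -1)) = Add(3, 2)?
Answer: Rational(1792929649, 24964) ≈ 71821.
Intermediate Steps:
Function('l')(Q) = -25 (Function('l')(Q) = Mul(-5, Add(3, 2)) = Mul(-5, 5) = -25)
s = -1 (s = Mul(Rational(1, 4), -4) = -1)
Function('D')(U, r) = Add(2, Mul(-1, Add(-1, U), Add(-25, r))) (Function('D')(U, r) = Add(2, Mul(-1, Mul(Add(U, -1), Add(r, -25)))) = Add(2, Mul(-1, Mul(Add(-1, U), Add(-25, r)))) = Add(2, Mul(-1, Add(-1, U), Add(-25, r))))
v = Rational(1, 158) ≈ 0.0063291
Pow(Add(Function('D')(-8, -5), v), 2) = Pow(Add(Add(-23, -5, Mul(25, -8), Mul(-1, -8, -5)), Rational(1, 158)), 2) = Pow(Add(Add(-23, -5, -200, -40), Rational(1, 158)), 2) = Pow(Add(-268, Rational(1, 158)), 2) = Pow(Rational(-42343, 158), 2) = Rational(1792929649, 24964)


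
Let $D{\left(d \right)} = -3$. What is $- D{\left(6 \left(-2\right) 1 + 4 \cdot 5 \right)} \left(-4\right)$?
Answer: $-12$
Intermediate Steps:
$- D{\left(6 \left(-2\right) 1 + 4 \cdot 5 \right)} \left(-4\right) = - \left(-3\right) \left(-4\right) = \left(-1\right) 12 = -12$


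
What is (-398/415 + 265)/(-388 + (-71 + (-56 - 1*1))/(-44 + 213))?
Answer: -18518513/27265500 ≈ -0.67919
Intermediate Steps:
(-398/415 + 265)/(-388 + (-71 + (-56 - 1*1))/(-44 + 213)) = (-398*1/415 + 265)/(-388 + (-71 + (-56 - 1))/169) = (-398/415 + 265)/(-388 + (-71 - 57)*(1/169)) = 109577/(415*(-388 - 128*1/169)) = 109577/(415*(-388 - 128/169)) = 109577/(415*(-65700/169)) = (109577/415)*(-169/65700) = -18518513/27265500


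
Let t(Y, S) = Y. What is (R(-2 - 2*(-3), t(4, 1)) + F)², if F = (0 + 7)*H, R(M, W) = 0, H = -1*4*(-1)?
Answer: 784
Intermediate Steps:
H = 4 (H = -4*(-1) = 4)
F = 28 (F = (0 + 7)*4 = 7*4 = 28)
(R(-2 - 2*(-3), t(4, 1)) + F)² = (0 + 28)² = 28² = 784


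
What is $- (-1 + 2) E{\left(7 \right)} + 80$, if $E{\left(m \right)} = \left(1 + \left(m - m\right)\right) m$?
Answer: $73$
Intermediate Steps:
$E{\left(m \right)} = m$ ($E{\left(m \right)} = \left(1 + 0\right) m = 1 m = m$)
$- (-1 + 2) E{\left(7 \right)} + 80 = - (-1 + 2) 7 + 80 = \left(-1\right) 1 \cdot 7 + 80 = \left(-1\right) 7 + 80 = -7 + 80 = 73$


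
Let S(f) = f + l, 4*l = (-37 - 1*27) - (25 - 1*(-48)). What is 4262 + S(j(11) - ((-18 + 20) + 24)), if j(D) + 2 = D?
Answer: 16843/4 ≈ 4210.8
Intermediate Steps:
j(D) = -2 + D
l = -137/4 (l = ((-37 - 1*27) - (25 - 1*(-48)))/4 = ((-37 - 27) - (25 + 48))/4 = (-64 - 1*73)/4 = (-64 - 73)/4 = (1/4)*(-137) = -137/4 ≈ -34.250)
S(f) = -137/4 + f (S(f) = f - 137/4 = -137/4 + f)
4262 + S(j(11) - ((-18 + 20) + 24)) = 4262 + (-137/4 + ((-2 + 11) - ((-18 + 20) + 24))) = 4262 + (-137/4 + (9 - (2 + 24))) = 4262 + (-137/4 + (9 - 1*26)) = 4262 + (-137/4 + (9 - 26)) = 4262 + (-137/4 - 17) = 4262 - 205/4 = 16843/4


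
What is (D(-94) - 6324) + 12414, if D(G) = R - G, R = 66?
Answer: 6250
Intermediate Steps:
D(G) = 66 - G
(D(-94) - 6324) + 12414 = ((66 - 1*(-94)) - 6324) + 12414 = ((66 + 94) - 6324) + 12414 = (160 - 6324) + 12414 = -6164 + 12414 = 6250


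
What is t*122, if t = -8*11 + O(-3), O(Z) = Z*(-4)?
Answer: -9272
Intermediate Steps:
O(Z) = -4*Z
t = -76 (t = -8*11 - 4*(-3) = -88 + 12 = -76)
t*122 = -76*122 = -9272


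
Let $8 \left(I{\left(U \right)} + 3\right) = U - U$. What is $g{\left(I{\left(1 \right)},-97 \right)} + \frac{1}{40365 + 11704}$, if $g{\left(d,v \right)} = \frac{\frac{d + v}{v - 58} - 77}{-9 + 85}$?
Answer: $- \frac{123244967}{122674564} \approx -1.0047$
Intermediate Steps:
$I{\left(U \right)} = -3$ ($I{\left(U \right)} = -3 + \frac{U - U}{8} = -3 + \frac{1}{8} \cdot 0 = -3 + 0 = -3$)
$g{\left(d,v \right)} = - \frac{77}{76} + \frac{d + v}{76 \left(-58 + v\right)}$ ($g{\left(d,v \right)} = \frac{\frac{d + v}{-58 + v} - 77}{76} = \left(\frac{d + v}{-58 + v} - 77\right) \frac{1}{76} = \left(-77 + \frac{d + v}{-58 + v}\right) \frac{1}{76} = - \frac{77}{76} + \frac{d + v}{76 \left(-58 + v\right)}$)
$g{\left(I{\left(1 \right)},-97 \right)} + \frac{1}{40365 + 11704} = \frac{4466 - 3 - -7372}{76 \left(-58 - 97\right)} + \frac{1}{40365 + 11704} = \frac{4466 - 3 + 7372}{76 \left(-155\right)} + \frac{1}{52069} = \frac{1}{76} \left(- \frac{1}{155}\right) 11835 + \frac{1}{52069} = - \frac{2367}{2356} + \frac{1}{52069} = - \frac{123244967}{122674564}$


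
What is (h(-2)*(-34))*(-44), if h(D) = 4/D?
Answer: -2992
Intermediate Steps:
(h(-2)*(-34))*(-44) = ((4/(-2))*(-34))*(-44) = ((4*(-½))*(-34))*(-44) = -2*(-34)*(-44) = 68*(-44) = -2992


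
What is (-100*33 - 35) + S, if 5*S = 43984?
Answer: 27309/5 ≈ 5461.8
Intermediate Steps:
S = 43984/5 (S = (1/5)*43984 = 43984/5 ≈ 8796.8)
(-100*33 - 35) + S = (-100*33 - 35) + 43984/5 = (-3300 - 35) + 43984/5 = -3335 + 43984/5 = 27309/5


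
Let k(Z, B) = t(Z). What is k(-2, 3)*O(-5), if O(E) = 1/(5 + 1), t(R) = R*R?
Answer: 2/3 ≈ 0.66667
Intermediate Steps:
t(R) = R**2
O(E) = 1/6
k(Z, B) = Z**2
k(-2, 3)*O(-5) = (-2)**2*(1/6) = 4*(1/6) = 2/3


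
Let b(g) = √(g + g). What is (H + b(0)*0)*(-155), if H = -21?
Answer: 3255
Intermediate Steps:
b(g) = √2*√g (b(g) = √(2*g) = √2*√g)
(H + b(0)*0)*(-155) = (-21 + (√2*√0)*0)*(-155) = (-21 + (√2*0)*0)*(-155) = (-21 + 0*0)*(-155) = (-21 + 0)*(-155) = -21*(-155) = 3255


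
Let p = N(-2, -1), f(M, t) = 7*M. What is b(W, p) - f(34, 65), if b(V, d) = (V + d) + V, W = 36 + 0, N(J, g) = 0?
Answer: -166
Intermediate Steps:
p = 0
W = 36
b(V, d) = d + 2*V
b(W, p) - f(34, 65) = (0 + 2*36) - 7*34 = (0 + 72) - 1*238 = 72 - 238 = -166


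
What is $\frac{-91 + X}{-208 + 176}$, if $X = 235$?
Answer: $- \frac{9}{2} \approx -4.5$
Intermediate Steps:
$\frac{-91 + X}{-208 + 176} = \frac{-91 + 235}{-208 + 176} = \frac{144}{-32} = 144 \left(- \frac{1}{32}\right) = - \frac{9}{2}$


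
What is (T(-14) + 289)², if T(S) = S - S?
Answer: 83521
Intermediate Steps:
T(S) = 0
(T(-14) + 289)² = (0 + 289)² = 289² = 83521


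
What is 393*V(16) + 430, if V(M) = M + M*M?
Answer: 107326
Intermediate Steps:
V(M) = M + M**2
393*V(16) + 430 = 393*(16*(1 + 16)) + 430 = 393*(16*17) + 430 = 393*272 + 430 = 106896 + 430 = 107326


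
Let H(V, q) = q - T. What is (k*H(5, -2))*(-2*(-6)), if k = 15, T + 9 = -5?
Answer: 2160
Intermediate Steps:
T = -14 (T = -9 - 5 = -14)
H(V, q) = 14 + q (H(V, q) = q - 1*(-14) = q + 14 = 14 + q)
(k*H(5, -2))*(-2*(-6)) = (15*(14 - 2))*(-2*(-6)) = (15*12)*12 = 180*12 = 2160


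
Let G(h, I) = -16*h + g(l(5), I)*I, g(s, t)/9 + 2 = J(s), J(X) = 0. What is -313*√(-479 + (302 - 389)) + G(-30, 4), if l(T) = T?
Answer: 408 - 313*I*√566 ≈ 408.0 - 7446.5*I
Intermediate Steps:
g(s, t) = -18 (g(s, t) = -18 + 9*0 = -18 + 0 = -18)
G(h, I) = -18*I - 16*h (G(h, I) = -16*h - 18*I = -18*I - 16*h)
-313*√(-479 + (302 - 389)) + G(-30, 4) = -313*√(-479 + (302 - 389)) + (-18*4 - 16*(-30)) = -313*√(-479 - 87) + (-72 + 480) = -313*I*√566 + 408 = 408 - 313*I*√566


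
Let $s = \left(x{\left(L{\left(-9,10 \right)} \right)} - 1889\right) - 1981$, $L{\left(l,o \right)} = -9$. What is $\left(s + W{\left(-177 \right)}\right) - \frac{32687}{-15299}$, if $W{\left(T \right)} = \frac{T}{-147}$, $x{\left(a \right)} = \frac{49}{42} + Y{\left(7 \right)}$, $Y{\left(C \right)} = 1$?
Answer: $- \frac{17382124933}{4497906} \approx -3864.5$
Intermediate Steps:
$x{\left(a \right)} = \frac{13}{6}$ ($x{\left(a \right)} = \frac{49}{42} + 1 = 49 \cdot \frac{1}{42} + 1 = \frac{7}{6} + 1 = \frac{13}{6}$)
$W{\left(T \right)} = - \frac{T}{147}$ ($W{\left(T \right)} = T \left(- \frac{1}{147}\right) = - \frac{T}{147}$)
$s = - \frac{23207}{6}$ ($s = \left(\frac{13}{6} - 1889\right) - 1981 = - \frac{11321}{6} - 1981 = - \frac{23207}{6} \approx -3867.8$)
$\left(s + W{\left(-177 \right)}\right) - \frac{32687}{-15299} = \left(- \frac{23207}{6} - - \frac{59}{49}\right) - \frac{32687}{-15299} = \left(- \frac{23207}{6} + \frac{59}{49}\right) - - \frac{32687}{15299} = - \frac{1136789}{294} + \frac{32687}{15299} = - \frac{17382124933}{4497906}$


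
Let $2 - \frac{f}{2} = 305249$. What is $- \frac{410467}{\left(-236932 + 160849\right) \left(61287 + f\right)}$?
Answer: $- \frac{410467}{41785316181} \approx -9.8232 \cdot 10^{-6}$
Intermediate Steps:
$f = -610494$ ($f = 4 - 610498 = -610494$)
$- \frac{410467}{\left(-236932 + 160849\right) \left(61287 + f\right)} = - \frac{410467}{\left(-236932 + 160849\right) \left(61287 - 610494\right)} = - \frac{410467}{\left(-76083\right) \left(-549207\right)} = - \frac{410467}{41785316181}$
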